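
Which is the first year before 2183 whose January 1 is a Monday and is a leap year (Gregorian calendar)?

2176

Jan 1 advances by 2 weekdays after a leap year and by 1 after a common year.
2183: Jan 1 is Wednesday.
2182: Tuesday
2181: Monday
2180: Saturday (leap)
2179: Friday
2178: Thursday
2177: Wednesday
2176: Monday (leap)
2176 begins on a Monday and is a leap year.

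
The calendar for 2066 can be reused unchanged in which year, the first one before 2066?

Two years share a calendar iff Jan 1 falls on the same weekday and both are leap or both are common. 2066: Jan 1 is Friday, common year.
2065: Jan 1 Thursday, common
2064: Jan 1 Tuesday, leap
2063: Jan 1 Monday, common
2062: Jan 1 Sunday, common
2061: Jan 1 Saturday, common
2060: Jan 1 Thursday, leap
2059: Jan 1 Wednesday, common
2058: Jan 1 Tuesday, common
2057: Jan 1 Monday, common
2056: Jan 1 Saturday, leap
2055: Jan 1 Friday, common
2055 matches on both conditions.

2055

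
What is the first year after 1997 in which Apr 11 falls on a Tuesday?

From one year to the next, a fixed date's weekday advances by 1, or by 2 when a Feb 29 lies between the two dates.
1997: April 11 is Friday.
1998: Saturday (+1)
1999: Sunday (+1)
2000: Tuesday (+2)
Apr 11 falls on a Tuesday in 2000.

2000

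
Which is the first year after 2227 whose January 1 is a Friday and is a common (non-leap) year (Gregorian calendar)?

Jan 1 advances by 2 weekdays after a leap year and by 1 after a common year.
2227: Jan 1 is Monday.
2228: Tuesday (leap)
2229: Thursday
2230: Friday
2230 begins on a Friday and is a common year.

2230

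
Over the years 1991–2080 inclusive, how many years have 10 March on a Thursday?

13

Track 10 March's weekday year by year (advancing +1, or +2 across a Feb 29):
  1991: Sun  1992: Tue (+2)  1993: Wed (+1)  1994: Thu (+1) ✓  1995: Fri (+1)
  1996: Sun (+2)  1997: Mon (+1)  1998: Tue (+1)  1999: Wed (+1)  2000: Fri (+2)
  2001: Sat (+1)  2002: Sun (+1)  2003: Mon (+1)  2004: Wed (+2)  … (62 more years) …
  2067: Thu (+1) ✓  2068: Sat (+2)  2069: Sun (+1)  2070: Mon (+1)  2071: Tue (+1)
  2072: Thu (+2) ✓  2073: Fri (+1)  2074: Sat (+1)  2075: Sun (+1)  2076: Tue (+2)
  2077: Wed (+1)  2078: Thu (+1) ✓  2079: Fri (+1)  2080: Sun (+2)
Thursday years: 1994, 2005, 2011, 2016, 2022, 2033, 2039, 2044, 2050, 2061, 2067, 2072, 2078 — 13 in total.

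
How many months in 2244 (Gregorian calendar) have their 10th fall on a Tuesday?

2

Check the 10th of each month of 2244: Jan 10: Wed, Feb 10: Sat, Mar 10: Sun, Apr 10: Wed, May 10: Fri, Jun 10: Mon, Jul 10: Wed, Aug 10: Sat, Sep 10: Tue, Oct 10: Thu, Nov 10: Sun, Dec 10: Tue.
Tuesday occurs in September, December — 2 months.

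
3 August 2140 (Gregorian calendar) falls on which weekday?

Wednesday

January 1, 2140 is a Friday.
August 3 is day 216 of the year, i.e. 215 days after Jan 1.
215 mod 7 = 5, so advance 5 weekdays from Friday: Wednesday.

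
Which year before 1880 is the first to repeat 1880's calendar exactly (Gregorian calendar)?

1852

Two years share a calendar iff Jan 1 falls on the same weekday and both are leap or both are common. 1880: Jan 1 is Thursday, leap year.
1879: Jan 1 Wednesday, common
1878: Jan 1 Tuesday, common
1877: Jan 1 Monday, common
1876: Jan 1 Saturday, leap
1875: Jan 1 Friday, common
1874: Jan 1 Thursday, common
1873: Jan 1 Wednesday, common
1872: Jan 1 Monday, leap
1871: Jan 1 Sunday, common
1870: Jan 1 Saturday, common
1869: Jan 1 Friday, common
1868: Jan 1 Wednesday, leap
1867: Jan 1 Tuesday, common
1866: Jan 1 Monday, common
1865: Jan 1 Sunday, common
1864: Jan 1 Friday, leap
1863: Jan 1 Thursday, common
1862: Jan 1 Wednesday, common
1861: Jan 1 Tuesday, common
1860: Jan 1 Sunday, leap
1859: Jan 1 Saturday, common
1858: Jan 1 Friday, common
1857: Jan 1 Thursday, common
1856: Jan 1 Tuesday, leap
1855: Jan 1 Monday, common
1854: Jan 1 Sunday, common
1853: Jan 1 Saturday, common
1852: Jan 1 Thursday, leap
1852 matches on both conditions.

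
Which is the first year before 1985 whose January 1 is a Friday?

1982

Jan 1 advances by 2 weekdays after a leap year and by 1 after a common year.
1985: Jan 1 is Tuesday.
1984: Sunday (leap)
1983: Saturday
1982: Friday
1982 begins on a Friday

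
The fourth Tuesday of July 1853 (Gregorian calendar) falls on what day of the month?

July 1, 1853 is a Friday, so the first Tuesday is the 5th.
The fourth Tuesday is 5 + 21 = 26.

26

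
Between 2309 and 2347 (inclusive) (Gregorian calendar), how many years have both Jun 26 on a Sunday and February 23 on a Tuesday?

Check each year's weekday for Jun 26 and February 23:
  2309: Sat/Tue  2310: Sun/Wed  2311: Mon/Thu  2312: Wed/Fri  2313: Thu/Sun  2314: Fri/Mon  2315: Sat/Tue  2316: Mon/Wed  2317: Tue/Fri  2318: Wed/Sat  2319: Thu/Sun  2320: Sat/Mon  2321: Sun/Wed  2322: Mon/Thu  …(11 more)…  2334: Tue/Fri  2335: Wed/Sat  2336: Fri/Sun  2337: Sat/Tue  2338: Sun/Wed  2339: Mon/Thu  2340: Wed/Fri  2341: Thu/Sun  2342: Fri/Mon  2343: Sat/Tue  2344: Mon/Wed  2345: Tue/Fri  2346: Wed/Sat  2347: Thu/Sun
Both conditions hold in: 2332 — 1.

1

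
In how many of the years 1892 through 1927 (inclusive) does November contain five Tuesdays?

November has 30 days; it has five Tuesdays when Tuesday falls among the first (month-length − 28) days — i.e. when November 1 is one of Tuesday/Monday.
November 1 by year: 1892:Tue✓ 1893:Wed 1894:Thu 1895:Fri 1896:Sun 1897:Mon✓ 1898:Tue✓ 1899:Wed 1900:Thu 1901:Fri 1902:Sat 1903:Sun 1904:Tue✓ 1905:Wed 1906:Thu …(6 more)… 1913:Sat 1914:Sun 1915:Mon✓ 1916:Wed 1917:Thu 1918:Fri 1919:Sat 1920:Mon✓ 1921:Tue✓ 1922:Wed 1923:Thu 1924:Sat 1925:Sun 1926:Mon✓ 1927:Tue✓
Years with five Tuesdays: 1892, 1897, 1898, 1904, 1909, 1910, 1915, 1920, 1921, 1926, 1927 → 11.

11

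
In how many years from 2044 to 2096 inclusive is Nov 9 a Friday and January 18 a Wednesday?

Check each year's weekday for Nov 9 and January 18:
  2044: Wed/Mon  2045: Thu/Wed  2046: Fri/Thu  2047: Sat/Fri  2048: Mon/Sat  2049: Tue/Mon  2050: Wed/Tue  2051: Thu/Wed  2052: Sat/Thu  2053: Sun/Sat  2054: Mon/Sun  2055: Tue/Mon  2056: Thu/Tue  2057: Fri/Thu  …(25 more)…  2083: Tue/Mon  2084: Thu/Tue  2085: Fri/Thu  2086: Sat/Fri  2087: Sun/Sat  2088: Tue/Sun  2089: Wed/Tue  2090: Thu/Wed  2091: Fri/Thu  2092: Sun/Fri  2093: Mon/Sun  2094: Tue/Mon  2095: Wed/Tue  2096: Fri/Wed ✓
Both conditions hold in: 2068, 2096 — 2.

2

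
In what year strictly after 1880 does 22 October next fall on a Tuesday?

From one year to the next, a fixed date's weekday advances by 1, or by 2 when a Feb 29 lies between the two dates.
1880: October 22 is Friday.
1881: Saturday (+1)
1882: Sunday (+1)
1883: Monday (+1)
1884: Wednesday (+2)
1885: Thursday (+1)
1886: Friday (+1)
1887: Saturday (+1)
1888: Monday (+2)
1889: Tuesday (+1)
22 October falls on a Tuesday in 1889.

1889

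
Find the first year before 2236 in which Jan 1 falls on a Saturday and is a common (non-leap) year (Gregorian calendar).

Jan 1 advances by 2 weekdays after a leap year and by 1 after a common year.
2236: Jan 1 is Friday (leap).
2235: Thursday
2234: Wednesday
2233: Tuesday
2232: Sunday (leap)
2231: Saturday
2231 begins on a Saturday and is a common year.

2231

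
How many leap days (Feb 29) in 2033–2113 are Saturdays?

Leap years in 2033–2113: 19 of them.
Feb 29 weekday advances by 5 (mod 7) from one leap year to the next four years later (or differs when a century non-leap intervenes).
Leap-day weekdays: 2036:Fri 2040:Wed 2044:Mon 2048:Sat✓ 2052:Thu 2056:Tue 2060:Sun 2064:Fri 2068:Wed 2072:Mon 2076:Sat✓ 2080:Thu 2084:Tue 2088:Sun 2092:Fri 2096:Wed 2104:Fri 2108:Wed 2112:Mon
Saturday: 2048, 2076 → 2.

2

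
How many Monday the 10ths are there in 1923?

Check the 10th of each month of 1923: Jan 10: Wed, Feb 10: Sat, Mar 10: Sat, Apr 10: Tue, May 10: Thu, Jun 10: Sun, Jul 10: Tue, Aug 10: Fri, Sep 10: Mon, Oct 10: Wed, Nov 10: Sat, Dec 10: Mon.
Monday occurs in September, December — 2 months.

2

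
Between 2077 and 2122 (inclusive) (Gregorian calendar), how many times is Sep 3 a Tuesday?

Track Sep 3's weekday year by year (advancing +1, or +2 across a Feb 29):
  2077: Fri  2078: Sat (+1)  2079: Sun (+1)  2080: Tue (+2) ✓  2081: Wed (+1)
  2082: Thu (+1)  2083: Fri (+1)  2084: Sun (+2)  2085: Mon (+1)  2086: Tue (+1) ✓
  2087: Wed (+1)  2088: Fri (+2)  2089: Sat (+1)  2090: Sun (+1)  … (18 more years) …
  2109: Tue (+1) ✓  2110: Wed (+1)  2111: Thu (+1)  2112: Sat (+2)  2113: Sun (+1)
  2114: Mon (+1)  2115: Tue (+1) ✓  2116: Thu (+2)  2117: Fri (+1)  2118: Sat (+1)
  2119: Sun (+1)  2120: Tue (+2) ✓  2121: Wed (+1)  2122: Thu (+1)
Tuesday years: 2080, 2086, 2097, 2109, 2115, 2120 — 6 in total.

6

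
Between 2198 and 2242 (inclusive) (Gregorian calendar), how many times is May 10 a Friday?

Track May 10's weekday year by year (advancing +1, or +2 across a Feb 29):
  2198: Thu  2199: Fri (+1) ✓  2200: Sat (+1)  2201: Sun (+1)  2202: Mon (+1)
  2203: Tue (+1)  2204: Thu (+2)  2205: Fri (+1) ✓  2206: Sat (+1)  2207: Sun (+1)
  2208: Tue (+2)  2209: Wed (+1)  2210: Thu (+1)  2211: Fri (+1) ✓  … (17 more years) …
  2229: Sun (+1)  2230: Mon (+1)  2231: Tue (+1)  2232: Thu (+2)  2233: Fri (+1) ✓
  2234: Sat (+1)  2235: Sun (+1)  2236: Tue (+2)  2237: Wed (+1)  2238: Thu (+1)
  2239: Fri (+1) ✓  2240: Sun (+2)  2241: Mon (+1)  2242: Tue (+1)
Friday years: 2199, 2205, 2211, 2216, 2222, 2233, 2239 — 7 in total.

7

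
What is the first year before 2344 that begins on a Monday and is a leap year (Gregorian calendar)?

2340

Jan 1 advances by 2 weekdays after a leap year and by 1 after a common year.
2344: Jan 1 is Saturday (leap).
2343: Friday
2342: Thursday
2341: Wednesday
2340: Monday (leap)
2340 begins on a Monday and is a leap year.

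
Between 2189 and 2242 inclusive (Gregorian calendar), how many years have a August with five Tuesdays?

22

August has 31 days; it has five Tuesdays when Tuesday falls among the first (month-length − 28) days — i.e. when August 1 is one of Tuesday/Monday/Sunday.
August 1 by year: 2189:Sat 2190:Sun✓ 2191:Mon✓ 2192:Wed 2193:Thu 2194:Fri 2195:Sat 2196:Mon✓ 2197:Tue✓ 2198:Wed 2199:Thu 2200:Fri 2201:Sat 2202:Sun✓ 2203:Mon✓ …(24 more)… 2228:Fri 2229:Sat 2230:Sun✓ 2231:Mon✓ 2232:Wed 2233:Thu 2234:Fri 2235:Sat 2236:Mon✓ 2237:Tue✓ 2238:Wed 2239:Thu 2240:Sat 2241:Sun✓ 2242:Mon✓
Years with five Tuesdays: 2190, 2191, 2196, 2197, 2202, 2203, 2208, 2209, 2213, 2214, 2215, 2219, 2220, 2224, 2225, 2226, 2230, 2231, 2236, 2237, 2241, 2242 → 22.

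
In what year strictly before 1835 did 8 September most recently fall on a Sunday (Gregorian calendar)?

1833

From one year to the next, a fixed date's weekday advances by 1, or by 2 when a Feb 29 lies between the two dates.
1835: September 8 is Tuesday.
1834: Monday (−1)
1833: Sunday (−1)
8 September falls on a Sunday in 1833.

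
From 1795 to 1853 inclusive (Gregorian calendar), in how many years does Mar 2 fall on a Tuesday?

Track Mar 2's weekday year by year (advancing +1, or +2 across a Feb 29):
  1795: Mon  1796: Wed (+2)  1797: Thu (+1)  1798: Fri (+1)  1799: Sat (+1)
  1800: Sun (+1)  1801: Mon (+1)  1802: Tue (+1) ✓  1803: Wed (+1)  1804: Fri (+2)
  1805: Sat (+1)  1806: Sun (+1)  1807: Mon (+1)  1808: Wed (+2)  … (31 more years) …
  1840: Mon (+2)  1841: Tue (+1) ✓  1842: Wed (+1)  1843: Thu (+1)  1844: Sat (+2)
  1845: Sun (+1)  1846: Mon (+1)  1847: Tue (+1) ✓  1848: Thu (+2)  1849: Fri (+1)
  1850: Sat (+1)  1851: Sun (+1)  1852: Tue (+2) ✓  1853: Wed (+1)
Tuesday years: 1802, 1813, 1819, 1824, 1830, 1841, 1847, 1852 — 8 in total.

8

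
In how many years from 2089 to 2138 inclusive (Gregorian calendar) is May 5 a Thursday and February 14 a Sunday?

Check each year's weekday for May 5 and February 14:
  2089: Thu/Mon  2090: Fri/Tue  2091: Sat/Wed  2092: Mon/Thu  2093: Tue/Sat  2094: Wed/Sun  2095: Thu/Mon  2096: Sat/Tue  2097: Sun/Thu  2098: Mon/Fri  2099: Tue/Sat  2100: Wed/Sun  2101: Thu/Mon  2102: Fri/Tue  …(22 more)…  2125: Sat/Wed  2126: Sun/Thu  2127: Mon/Fri  2128: Wed/Sat  2129: Thu/Mon  2130: Fri/Tue  2131: Sat/Wed  2132: Mon/Thu  2133: Tue/Sat  2134: Wed/Sun  2135: Thu/Mon  2136: Sat/Tue  2137: Sun/Thu  2138: Mon/Fri
Both conditions hold in: 2112 — 1.

1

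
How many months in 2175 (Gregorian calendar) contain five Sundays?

5

A month of length L has five Sundays iff its first Sunday is on day ≤ L−28 (so day 1–3 in a 31-day month, 1–2 in a 30-day month, day 1 in a leap February).
Checking each month of 2175: Jan starts Sun (31d) ✓; Feb starts Wed (28d); Mar starts Wed (31d); Apr starts Sat (30d) ✓; May starts Mon (31d); Jun starts Thu (30d); Jul starts Sat (31d) ✓; Aug starts Tue (31d); Sep starts Fri (30d); Oct starts Sun (31d) ✓; Nov starts Wed (30d); Dec starts Fri (31d) ✓.
Five-Sunday months: January, April, July, October, December → 5.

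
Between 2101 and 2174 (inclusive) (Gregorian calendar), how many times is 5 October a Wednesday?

12

Track 5 October's weekday year by year (advancing +1, or +2 across a Feb 29):
  2101: Wed ✓  2102: Thu (+1)  2103: Fri (+1)  2104: Sun (+2)  2105: Mon (+1)
  2106: Tue (+1)  2107: Wed (+1) ✓  2108: Fri (+2)  2109: Sat (+1)  2110: Sun (+1)
  2111: Mon (+1)  2112: Wed (+2) ✓  2113: Thu (+1)  2114: Fri (+1)  … (46 more years) …
  2161: Mon (+1)  2162: Tue (+1)  2163: Wed (+1) ✓  2164: Fri (+2)  2165: Sat (+1)
  2166: Sun (+1)  2167: Mon (+1)  2168: Wed (+2) ✓  2169: Thu (+1)  2170: Fri (+1)
  2171: Sat (+1)  2172: Mon (+2)  2173: Tue (+1)  2174: Wed (+1) ✓
Wednesday years: 2101, 2107, 2112, 2118, 2129, 2135, 2140, 2146, 2157, 2163, 2168, 2174 — 12 in total.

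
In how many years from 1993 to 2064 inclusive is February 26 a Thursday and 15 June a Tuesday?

Check each year's weekday for February 26 and 15 June:
  1993: Fri/Tue  1994: Sat/Wed  1995: Sun/Thu  1996: Mon/Sat  1997: Wed/Sun  1998: Thu/Mon  1999: Fri/Tue  2000: Sat/Thu  2001: Mon/Fri  2002: Tue/Sat  2003: Wed/Sun  2004: Thu/Tue ✓  2005: Sat/Wed  2006: Sun/Thu  …(44 more)…  2051: Sun/Thu  2052: Mon/Sat  2053: Wed/Sun  2054: Thu/Mon  2055: Fri/Tue  2056: Sat/Thu  2057: Mon/Fri  2058: Tue/Sat  2059: Wed/Sun  2060: Thu/Tue ✓  2061: Sat/Wed  2062: Sun/Thu  2063: Mon/Fri  2064: Tue/Sun
Both conditions hold in: 2004, 2032, 2060 — 3.

3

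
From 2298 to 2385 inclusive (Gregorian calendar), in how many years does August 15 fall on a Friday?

12

Track August 15's weekday year by year (advancing +1, or +2 across a Feb 29):
  2298: Mon  2299: Tue (+1)  2300: Wed (+1)  2301: Thu (+1)  2302: Fri (+1) ✓
  2303: Sat (+1)  2304: Mon (+2)  2305: Tue (+1)  2306: Wed (+1)  2307: Thu (+1)
  2308: Sat (+2)  2309: Sun (+1)  2310: Mon (+1)  2311: Tue (+1)  … (60 more years) …
  2372: Tue (+2)  2373: Wed (+1)  2374: Thu (+1)  2375: Fri (+1) ✓  2376: Sun (+2)
  2377: Mon (+1)  2378: Tue (+1)  2379: Wed (+1)  2380: Fri (+2) ✓  2381: Sat (+1)
  2382: Sun (+1)  2383: Mon (+1)  2384: Wed (+2)  2385: Thu (+1)
Friday years: 2302, 2313, 2319, 2324, 2330, 2341, 2347, 2352, 2358, 2369, 2375, 2380 — 12 in total.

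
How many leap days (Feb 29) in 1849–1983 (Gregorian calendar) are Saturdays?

5

Leap years in 1849–1983: 32 of them.
Feb 29 weekday advances by 5 (mod 7) from one leap year to the next four years later (or differs when a century non-leap intervenes).
Leap-day weekdays: 1852:Sun 1856:Fri 1860:Wed 1864:Mon 1868:Sat✓ 1872:Thu 1876:Tue 1880:Sun 1884:Fri 1888:Wed 1892:Mon 1896:Sat✓ 1904:Mon …(6 more)… 1932:Mon 1936:Sat✓ 1940:Thu 1944:Tue 1948:Sun 1952:Fri 1956:Wed 1960:Mon 1964:Sat✓ 1968:Thu 1972:Tue 1976:Sun 1980:Fri
Saturday: 1868, 1896, 1908, 1936, 1964 → 5.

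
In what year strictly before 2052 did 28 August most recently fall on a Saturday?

From one year to the next, a fixed date's weekday advances by 1, or by 2 when a Feb 29 lies between the two dates.
2052: August 28 is Wednesday.
2051: Monday (−2)
2050: Sunday (−1)
2049: Saturday (−1)
28 August falls on a Saturday in 2049.

2049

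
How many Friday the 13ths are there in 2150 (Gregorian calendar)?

Check the 13th of each month of 2150: Jan 13: Tue, Feb 13: Fri, Mar 13: Fri, Apr 13: Mon, May 13: Wed, Jun 13: Sat, Jul 13: Mon, Aug 13: Thu, Sep 13: Sun, Oct 13: Tue, Nov 13: Fri, Dec 13: Sun.
Friday occurs in February, March, November — 3 months.

3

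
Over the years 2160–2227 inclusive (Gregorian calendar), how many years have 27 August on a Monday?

10

Track 27 August's weekday year by year (advancing +1, or +2 across a Feb 29):
  2160: Wed  2161: Thu (+1)  2162: Fri (+1)  2163: Sat (+1)  2164: Mon (+2) ✓
  2165: Tue (+1)  2166: Wed (+1)  2167: Thu (+1)  2168: Sat (+2)  2169: Sun (+1)
  2170: Mon (+1) ✓  2171: Tue (+1)  2172: Thu (+2)  2173: Fri (+1)  … (40 more years) …
  2214: Sat (+1)  2215: Sun (+1)  2216: Tue (+2)  2217: Wed (+1)  2218: Thu (+1)
  2219: Fri (+1)  2220: Sun (+2)  2221: Mon (+1) ✓  2222: Tue (+1)  2223: Wed (+1)
  2224: Fri (+2)  2225: Sat (+1)  2226: Sun (+1)  2227: Mon (+1) ✓
Monday years: 2164, 2170, 2181, 2187, 2192, 2198, 2204, 2210, 2221, 2227 — 10 in total.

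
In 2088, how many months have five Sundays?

4

A month of length L has five Sundays iff its first Sunday is on day ≤ L−28 (so day 1–3 in a 31-day month, 1–2 in a 30-day month, day 1 in a leap February).
Checking each month of 2088: Jan starts Thu (31d); Feb starts Sun (29d) ✓; Mar starts Mon (31d); Apr starts Thu (30d); May starts Sat (31d) ✓; Jun starts Tue (30d); Jul starts Thu (31d); Aug starts Sun (31d) ✓; Sep starts Wed (30d); Oct starts Fri (31d) ✓; Nov starts Mon (30d); Dec starts Wed (31d).
Five-Sunday months: February, May, August, October → 4.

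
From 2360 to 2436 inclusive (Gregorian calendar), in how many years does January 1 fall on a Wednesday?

11

Track January 1's weekday year by year (advancing +1, or +2 across a Feb 29):
  2360: Fri  2361: Sun (+2)  2362: Mon (+1)  2363: Tue (+1)  2364: Wed (+1) ✓
  2365: Fri (+2)  2366: Sat (+1)  2367: Sun (+1)  2368: Mon (+1)  2369: Wed (+2) ✓
  2370: Thu (+1)  2371: Fri (+1)  2372: Sat (+1)  2373: Mon (+2)  … (49 more years) …
  2423: Sun (+1)  2424: Mon (+1)  2425: Wed (+2) ✓  2426: Thu (+1)  2427: Fri (+1)
  2428: Sat (+1)  2429: Mon (+2)  2430: Tue (+1)  2431: Wed (+1) ✓  2432: Thu (+1)
  2433: Sat (+2)  2434: Sun (+1)  2435: Mon (+1)  2436: Tue (+1)
Wednesday years: 2364, 2369, 2375, 2386, 2392, 2397, 2403, 2414, 2420, 2425, 2431 — 11 in total.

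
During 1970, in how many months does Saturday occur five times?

A month of length L has five Saturdays iff its first Saturday is on day ≤ L−28 (so day 1–3 in a 31-day month, 1–2 in a 30-day month, day 1 in a leap February).
Checking each month of 1970: Jan starts Thu (31d) ✓; Feb starts Sun (28d); Mar starts Sun (31d); Apr starts Wed (30d); May starts Fri (31d) ✓; Jun starts Mon (30d); Jul starts Wed (31d); Aug starts Sat (31d) ✓; Sep starts Tue (30d); Oct starts Thu (31d) ✓; Nov starts Sun (30d); Dec starts Tue (31d).
Five-Saturday months: January, May, August, October → 4.

4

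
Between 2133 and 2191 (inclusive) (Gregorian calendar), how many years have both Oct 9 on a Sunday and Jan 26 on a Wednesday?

Check each year's weekday for Oct 9 and Jan 26:
  2133: Fri/Mon  2134: Sat/Tue  2135: Sun/Wed ✓  2136: Tue/Thu  2137: Wed/Sat  2138: Thu/Sun  2139: Fri/Mon  2140: Sun/Tue  2141: Mon/Thu  2142: Tue/Fri  2143: Wed/Sat  2144: Fri/Sun  2145: Sat/Tue  2146: Sun/Wed ✓  …(31 more)…  2178: Fri/Mon  2179: Sat/Tue  2180: Mon/Wed  2181: Tue/Fri  2182: Wed/Sat  2183: Thu/Sun  2184: Sat/Mon  2185: Sun/Wed ✓  2186: Mon/Thu  2187: Tue/Fri  2188: Thu/Sat  2189: Fri/Mon  2190: Sat/Tue  2191: Sun/Wed ✓
Both conditions hold in: 2135, 2146, 2157, 2163, 2174, 2185, 2191 — 7.

7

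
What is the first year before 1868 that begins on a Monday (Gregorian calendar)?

Jan 1 advances by 2 weekdays after a leap year and by 1 after a common year.
1868: Jan 1 is Wednesday (leap).
1867: Tuesday
1866: Monday
1866 begins on a Monday

1866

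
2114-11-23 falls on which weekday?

January 1, 2114 is a Monday.
November 23 is day 327 of the year, i.e. 326 days after Jan 1.
326 mod 7 = 4, so advance 4 weekdays from Monday: Friday.

Friday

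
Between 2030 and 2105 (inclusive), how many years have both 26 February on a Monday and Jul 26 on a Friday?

2

Check each year's weekday for 26 February and Jul 26:
  2030: Tue/Fri  2031: Wed/Sat  2032: Thu/Mon  2033: Sat/Tue  2034: Sun/Wed  2035: Mon/Thu  2036: Tue/Sat  2037: Thu/Sun  2038: Fri/Mon  2039: Sat/Tue  2040: Sun/Thu  2041: Tue/Fri  2042: Wed/Sat  2043: Thu/Sun  …(48 more)…  2092: Tue/Sat  2093: Thu/Sun  2094: Fri/Mon  2095: Sat/Tue  2096: Sun/Thu  2097: Tue/Fri  2098: Wed/Sat  2099: Thu/Sun  2100: Fri/Mon  2101: Sat/Tue  2102: Sun/Wed  2103: Mon/Thu  2104: Tue/Sat  2105: Thu/Sun
Both conditions hold in: 2052, 2080 — 2.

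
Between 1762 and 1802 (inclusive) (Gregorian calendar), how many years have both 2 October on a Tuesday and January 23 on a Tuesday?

4

Check each year's weekday for 2 October and January 23:
  1762: Sat/Sat  1763: Sun/Sun  1764: Tue/Mon  1765: Wed/Wed  1766: Thu/Thu  1767: Fri/Fri  1768: Sun/Sat  1769: Mon/Mon  1770: Tue/Tue ✓  1771: Wed/Wed  1772: Fri/Thu  1773: Sat/Sat  1774: Sun/Sun  1775: Mon/Mon  …(13 more)…  1789: Fri/Fri  1790: Sat/Sat  1791: Sun/Sun  1792: Tue/Mon  1793: Wed/Wed  1794: Thu/Thu  1795: Fri/Fri  1796: Sun/Sat  1797: Mon/Mon  1798: Tue/Tue ✓  1799: Wed/Wed  1800: Thu/Thu  1801: Fri/Fri  1802: Sat/Sat
Both conditions hold in: 1770, 1781, 1787, 1798 — 4.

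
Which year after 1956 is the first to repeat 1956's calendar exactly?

Two years share a calendar iff Jan 1 falls on the same weekday and both are leap or both are common. 1956: Jan 1 is Sunday, leap year.
1957: Jan 1 Tuesday, common
1958: Jan 1 Wednesday, common
1959: Jan 1 Thursday, common
1960: Jan 1 Friday, leap
1961: Jan 1 Sunday, common
1962: Jan 1 Monday, common
1963: Jan 1 Tuesday, common
1964: Jan 1 Wednesday, leap
1965: Jan 1 Friday, common
1966: Jan 1 Saturday, common
1967: Jan 1 Sunday, common
1968: Jan 1 Monday, leap
1969: Jan 1 Wednesday, common
1970: Jan 1 Thursday, common
1971: Jan 1 Friday, common
1972: Jan 1 Saturday, leap
1973: Jan 1 Monday, common
1974: Jan 1 Tuesday, common
1975: Jan 1 Wednesday, common
1976: Jan 1 Thursday, leap
1977: Jan 1 Saturday, common
1978: Jan 1 Sunday, common
1979: Jan 1 Monday, common
1980: Jan 1 Tuesday, leap
1981: Jan 1 Thursday, common
1982: Jan 1 Friday, common
1983: Jan 1 Saturday, common
1984: Jan 1 Sunday, leap
1984 matches on both conditions.

1984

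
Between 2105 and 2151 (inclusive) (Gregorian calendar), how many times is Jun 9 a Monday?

Track Jun 9's weekday year by year (advancing +1, or +2 across a Feb 29):
  2105: Tue  2106: Wed (+1)  2107: Thu (+1)  2108: Sat (+2)  2109: Sun (+1)
  2110: Mon (+1) ✓  2111: Tue (+1)  2112: Thu (+2)  2113: Fri (+1)  2114: Sat (+1)
  2115: Sun (+1)  2116: Tue (+2)  2117: Wed (+1)  2118: Thu (+1)  … (19 more years) …
  2138: Mon (+1) ✓  2139: Tue (+1)  2140: Thu (+2)  2141: Fri (+1)  2142: Sat (+1)
  2143: Sun (+1)  2144: Tue (+2)  2145: Wed (+1)  2146: Thu (+1)  2147: Fri (+1)
  2148: Sun (+2)  2149: Mon (+1) ✓  2150: Tue (+1)  2151: Wed (+1)
Monday years: 2110, 2121, 2127, 2132, 2138, 2149 — 6 in total.

6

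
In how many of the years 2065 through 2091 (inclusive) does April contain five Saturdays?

April has 30 days; it has five Saturdays when Saturday falls among the first (month-length − 28) days — i.e. when April 1 is one of Saturday/Friday.
April 1 by year: 2065:Wed 2066:Thu 2067:Fri✓ 2068:Sun 2069:Mon 2070:Tue 2071:Wed 2072:Fri✓ 2073:Sat✓ 2074:Sun 2075:Mon 2076:Wed 2077:Thu 2078:Fri✓ 2079:Sat✓ 2080:Mon 2081:Tue 2082:Wed 2083:Thu 2084:Sat✓ 2085:Sun 2086:Mon 2087:Tue 2088:Thu 2089:Fri✓ 2090:Sat✓ 2091:Sun
Years with five Saturdays: 2067, 2072, 2073, 2078, 2079, 2084, 2089, 2090 → 8.

8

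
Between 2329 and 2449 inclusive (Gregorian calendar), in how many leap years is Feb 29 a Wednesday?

4

Leap years in 2329–2449: 30 of them.
Feb 29 weekday advances by 5 (mod 7) from one leap year to the next four years later (or differs when a century non-leap intervenes).
Leap-day weekdays: 2332:Mon 2336:Sat 2340:Thu 2344:Tue 2348:Sun 2352:Fri 2356:Wed✓ 2360:Mon 2364:Sat 2368:Thu 2372:Tue 2376:Sun 2380:Fri …(4 more)… 2400:Tue 2404:Sun 2408:Fri 2412:Wed✓ 2416:Mon 2420:Sat 2424:Thu 2428:Tue 2432:Sun 2436:Fri 2440:Wed✓ 2444:Mon 2448:Sat
Wednesday: 2356, 2384, 2412, 2440 → 4.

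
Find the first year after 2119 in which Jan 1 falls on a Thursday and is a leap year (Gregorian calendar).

Jan 1 advances by 2 weekdays after a leap year and by 1 after a common year.
2119: Jan 1 is Sunday.
2120: Monday (leap)
2121: Wednesday
2122: Thursday
2123: Friday
2124: Saturday (leap)
2125: Monday
2126: Tuesday
2127: Wednesday
2128: Thursday (leap)
2128 begins on a Thursday and is a leap year.

2128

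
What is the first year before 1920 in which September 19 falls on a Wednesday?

From one year to the next, a fixed date's weekday advances by 1, or by 2 when a Feb 29 lies between the two dates.
1920: September 19 is Sunday.
1919: Friday (−2)
1918: Thursday (−1)
1917: Wednesday (−1)
September 19 falls on a Wednesday in 1917.

1917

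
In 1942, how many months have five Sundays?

A month of length L has five Sundays iff its first Sunday is on day ≤ L−28 (so day 1–3 in a 31-day month, 1–2 in a 30-day month, day 1 in a leap February).
Checking each month of 1942: Jan starts Thu (31d); Feb starts Sun (28d); Mar starts Sun (31d) ✓; Apr starts Wed (30d); May starts Fri (31d) ✓; Jun starts Mon (30d); Jul starts Wed (31d); Aug starts Sat (31d) ✓; Sep starts Tue (30d); Oct starts Thu (31d); Nov starts Sun (30d) ✓; Dec starts Tue (31d).
Five-Sunday months: March, May, August, November → 4.

4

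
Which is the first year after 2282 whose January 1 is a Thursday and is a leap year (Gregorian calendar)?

Jan 1 advances by 2 weekdays after a leap year and by 1 after a common year.
2282: Jan 1 is Sunday.
2283: Monday
2284: Tuesday (leap)
2285: Thursday
2286: Friday
2287: Saturday
2288: Sunday (leap)
2289: Tuesday
2290: Wednesday
2291: Thursday
2292: Friday (leap)
2293: Sunday
2294: Monday
2295: Tuesday
2296: Wednesday (leap)
2297: Friday
2298: Saturday
2299: Sunday
2300: Monday
2301: Tuesday
2302: Wednesday
2303: Thursday
2304: Friday (leap)
2305: Sunday
2306: Monday
2307: Tuesday
2308: Wednesday (leap)
2309: Friday
2310: Saturday
2311: Sunday
2312: Monday (leap)
2313: Wednesday
2314: Thursday
2315: Friday
2316: Saturday (leap)
2317: Monday
2318: Tuesday
2319: Wednesday
2320: Thursday (leap)
2320 begins on a Thursday and is a leap year.

2320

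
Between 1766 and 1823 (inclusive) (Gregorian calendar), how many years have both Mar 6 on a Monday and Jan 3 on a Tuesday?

6

Check each year's weekday for Mar 6 and Jan 3:
  1766: Thu/Fri  1767: Fri/Sat  1768: Sun/Sun  1769: Mon/Tue ✓  1770: Tue/Wed  1771: Wed/Thu  1772: Fri/Fri  1773: Sat/Sun  1774: Sun/Mon  1775: Mon/Tue ✓  1776: Wed/Wed  1777: Thu/Fri  1778: Fri/Sat  1779: Sat/Sun  …(30 more)…  1810: Tue/Wed  1811: Wed/Thu  1812: Fri/Fri  1813: Sat/Sun  1814: Sun/Mon  1815: Mon/Tue ✓  1816: Wed/Wed  1817: Thu/Fri  1818: Fri/Sat  1819: Sat/Sun  1820: Mon/Mon  1821: Tue/Wed  1822: Wed/Thu  1823: Thu/Fri
Both conditions hold in: 1769, 1775, 1786, 1797, 1809, 1815 — 6.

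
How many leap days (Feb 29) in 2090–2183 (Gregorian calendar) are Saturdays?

Leap years in 2090–2183: 22 of them.
Feb 29 weekday advances by 5 (mod 7) from one leap year to the next four years later (or differs when a century non-leap intervenes).
Leap-day weekdays: 2092:Fri 2096:Wed 2104:Fri 2108:Wed 2112:Mon 2116:Sat✓ 2120:Thu 2124:Tue 2128:Sun 2132:Fri 2136:Wed 2140:Mon 2144:Sat✓ 2148:Thu 2152:Tue 2156:Sun 2160:Fri 2164:Wed 2168:Mon 2172:Sat✓ 2176:Thu 2180:Tue
Saturday: 2116, 2144, 2172 → 3.

3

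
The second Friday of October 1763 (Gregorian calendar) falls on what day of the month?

October 1, 1763 is a Saturday, so the first Friday is the 7th.
The second Friday is 7 + 7 = 14.

14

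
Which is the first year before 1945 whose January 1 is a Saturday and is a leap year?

1944

Jan 1 advances by 2 weekdays after a leap year and by 1 after a common year.
1945: Jan 1 is Monday.
1944: Saturday (leap)
1944 begins on a Saturday and is a leap year.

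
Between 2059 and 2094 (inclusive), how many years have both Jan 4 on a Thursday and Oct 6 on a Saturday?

4

Check each year's weekday for Jan 4 and Oct 6:
  2059: Sat/Mon  2060: Sun/Wed  2061: Tue/Thu  2062: Wed/Fri  2063: Thu/Sat ✓  2064: Fri/Mon  2065: Sun/Tue  2066: Mon/Wed  2067: Tue/Thu  2068: Wed/Sat  2069: Fri/Sun  2070: Sat/Mon  2071: Sun/Tue  2072: Mon/Thu  …(8 more)…  2081: Sat/Mon  2082: Sun/Tue  2083: Mon/Wed  2084: Tue/Fri  2085: Thu/Sat ✓  2086: Fri/Sun  2087: Sat/Mon  2088: Sun/Wed  2089: Tue/Thu  2090: Wed/Fri  2091: Thu/Sat ✓  2092: Fri/Mon  2093: Sun/Tue  2094: Mon/Wed
Both conditions hold in: 2063, 2074, 2085, 2091 — 4.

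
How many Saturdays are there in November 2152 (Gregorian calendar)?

4

November 2152 has 30 days and begins on Wednesday.
The first Saturday is November 4.
Saturdays fall on 4, 11, 18, 25 — that's 4.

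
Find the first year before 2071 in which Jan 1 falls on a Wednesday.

2070

Jan 1 advances by 2 weekdays after a leap year and by 1 after a common year.
2071: Jan 1 is Thursday.
2070: Wednesday
2070 begins on a Wednesday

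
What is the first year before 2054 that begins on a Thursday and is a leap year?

2032

Jan 1 advances by 2 weekdays after a leap year and by 1 after a common year.
2054: Jan 1 is Thursday.
2053: Wednesday
2052: Monday (leap)
2051: Sunday
2050: Saturday
2049: Friday
2048: Wednesday (leap)
2047: Tuesday
2046: Monday
2045: Sunday
2044: Friday (leap)
2043: Thursday
2042: Wednesday
2041: Tuesday
2040: Sunday (leap)
2039: Saturday
2038: Friday
2037: Thursday
2036: Tuesday (leap)
2035: Monday
2034: Sunday
2033: Saturday
2032: Thursday (leap)
2032 begins on a Thursday and is a leap year.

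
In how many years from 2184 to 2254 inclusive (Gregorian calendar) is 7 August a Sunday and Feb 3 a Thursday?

8

Check each year's weekday for 7 August and Feb 3:
  2184: Sat/Tue  2185: Sun/Thu ✓  2186: Mon/Fri  2187: Tue/Sat  2188: Thu/Sun  2189: Fri/Tue  2190: Sat/Wed  2191: Sun/Thu ✓  2192: Tue/Fri  2193: Wed/Sun  2194: Thu/Mon  2195: Fri/Tue  2196: Sun/Wed  2197: Mon/Fri  …(43 more)…  2241: Sat/Wed  2242: Sun/Thu ✓  2243: Mon/Fri  2244: Wed/Sat  2245: Thu/Mon  2246: Fri/Tue  2247: Sat/Wed  2248: Mon/Thu  2249: Tue/Sat  2250: Wed/Sun  2251: Thu/Mon  2252: Sat/Tue  2253: Sun/Thu ✓  2254: Mon/Fri
Both conditions hold in: 2185, 2191, 2203, 2214, 2225, 2231, 2242, 2253 — 8.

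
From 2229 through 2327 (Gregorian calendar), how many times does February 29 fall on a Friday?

Leap years in 2229–2327: 23 of them.
Feb 29 weekday advances by 5 (mod 7) from one leap year to the next four years later (or differs when a century non-leap intervenes).
Leap-day weekdays: 2232:Wed 2236:Mon 2240:Sat 2244:Thu 2248:Tue 2252:Sun 2256:Fri✓ 2260:Wed 2264:Mon 2268:Sat 2272:Thu 2276:Tue 2280:Sun 2284:Fri✓ 2288:Wed 2292:Mon 2296:Sat 2304:Mon 2308:Sat 2312:Thu 2316:Tue 2320:Sun 2324:Fri✓
Friday: 2256, 2284, 2324 → 3.

3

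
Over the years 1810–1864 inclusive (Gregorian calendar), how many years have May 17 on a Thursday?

Track May 17's weekday year by year (advancing +1, or +2 across a Feb 29):
  1810: Thu ✓  1811: Fri (+1)  1812: Sun (+2)  1813: Mon (+1)  1814: Tue (+1)
  1815: Wed (+1)  1816: Fri (+2)  1817: Sat (+1)  1818: Sun (+1)  1819: Mon (+1)
  1820: Wed (+2)  1821: Thu (+1) ✓  1822: Fri (+1)  1823: Sat (+1)  … (27 more years) …
  1851: Sat (+1)  1852: Mon (+2)  1853: Tue (+1)  1854: Wed (+1)  1855: Thu (+1) ✓
  1856: Sat (+2)  1857: Sun (+1)  1858: Mon (+1)  1859: Tue (+1)  1860: Thu (+2) ✓
  1861: Fri (+1)  1862: Sat (+1)  1863: Sun (+1)  1864: Tue (+2)
Thursday years: 1810, 1821, 1827, 1832, 1838, 1849, 1855, 1860 — 8 in total.

8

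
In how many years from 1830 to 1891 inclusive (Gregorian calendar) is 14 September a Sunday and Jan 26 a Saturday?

2

Check each year's weekday for 14 September and Jan 26:
  1830: Tue/Tue  1831: Wed/Wed  1832: Fri/Thu  1833: Sat/Sat  1834: Sun/Sun  1835: Mon/Mon  1836: Wed/Tue  1837: Thu/Thu  1838: Fri/Fri  1839: Sat/Sat  1840: Mon/Sun  1841: Tue/Tue  1842: Wed/Wed  1843: Thu/Thu  …(34 more)…  1878: Sat/Sat  1879: Sun/Sun  1880: Tue/Mon  1881: Wed/Wed  1882: Thu/Thu  1883: Fri/Fri  1884: Sun/Sat ✓  1885: Mon/Mon  1886: Tue/Tue  1887: Wed/Wed  1888: Fri/Thu  1889: Sat/Sat  1890: Sun/Sun  1891: Mon/Mon
Both conditions hold in: 1856, 1884 — 2.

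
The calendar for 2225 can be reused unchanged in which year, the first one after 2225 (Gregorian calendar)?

Two years share a calendar iff Jan 1 falls on the same weekday and both are leap or both are common. 2225: Jan 1 is Saturday, common year.
2226: Jan 1 Sunday, common
2227: Jan 1 Monday, common
2228: Jan 1 Tuesday, leap
2229: Jan 1 Thursday, common
2230: Jan 1 Friday, common
2231: Jan 1 Saturday, common
2231 matches on both conditions.

2231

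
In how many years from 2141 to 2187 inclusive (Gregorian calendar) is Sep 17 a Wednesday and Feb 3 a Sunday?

1

Check each year's weekday for Sep 17 and Feb 3:
  2141: Sun/Fri  2142: Mon/Sat  2143: Tue/Sun  2144: Thu/Mon  2145: Fri/Wed  2146: Sat/Thu  2147: Sun/Fri  2148: Tue/Sat  2149: Wed/Mon  2150: Thu/Tue  2151: Fri/Wed  2152: Sun/Thu  2153: Mon/Sat  2154: Tue/Sun  …(19 more)…  2174: Sat/Thu  2175: Sun/Fri  2176: Tue/Sat  2177: Wed/Mon  2178: Thu/Tue  2179: Fri/Wed  2180: Sun/Thu  2181: Mon/Sat  2182: Tue/Sun  2183: Wed/Mon  2184: Fri/Tue  2185: Sat/Thu  2186: Sun/Fri  2187: Mon/Sat
Both conditions hold in: 2160 — 1.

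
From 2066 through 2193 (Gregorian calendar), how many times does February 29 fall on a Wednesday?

Leap years in 2066–2193: 31 of them.
Feb 29 weekday advances by 5 (mod 7) from one leap year to the next four years later (or differs when a century non-leap intervenes).
Leap-day weekdays: 2068:Wed✓ 2072:Mon 2076:Sat 2080:Thu 2084:Tue 2088:Sun 2092:Fri 2096:Wed✓ 2104:Fri 2108:Wed✓ 2112:Mon 2116:Sat 2120:Thu …(5 more)… 2144:Sat 2148:Thu 2152:Tue 2156:Sun 2160:Fri 2164:Wed✓ 2168:Mon 2172:Sat 2176:Thu 2180:Tue 2184:Sun 2188:Fri 2192:Wed✓
Wednesday: 2068, 2096, 2108, 2136, 2164, 2192 → 6.

6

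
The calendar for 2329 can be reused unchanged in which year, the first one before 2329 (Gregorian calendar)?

2318

Two years share a calendar iff Jan 1 falls on the same weekday and both are leap or both are common. 2329: Jan 1 is Tuesday, common year.
2328: Jan 1 Sunday, leap
2327: Jan 1 Saturday, common
2326: Jan 1 Friday, common
2325: Jan 1 Thursday, common
2324: Jan 1 Tuesday, leap
2323: Jan 1 Monday, common
2322: Jan 1 Sunday, common
2321: Jan 1 Saturday, common
2320: Jan 1 Thursday, leap
2319: Jan 1 Wednesday, common
2318: Jan 1 Tuesday, common
2318 matches on both conditions.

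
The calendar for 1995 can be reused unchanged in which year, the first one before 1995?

Two years share a calendar iff Jan 1 falls on the same weekday and both are leap or both are common. 1995: Jan 1 is Sunday, common year.
1994: Jan 1 Saturday, common
1993: Jan 1 Friday, common
1992: Jan 1 Wednesday, leap
1991: Jan 1 Tuesday, common
1990: Jan 1 Monday, common
1989: Jan 1 Sunday, common
1989 matches on both conditions.

1989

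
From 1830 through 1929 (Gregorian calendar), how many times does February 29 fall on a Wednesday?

Leap years in 1830–1929: 24 of them.
Feb 29 weekday advances by 5 (mod 7) from one leap year to the next four years later (or differs when a century non-leap intervenes).
Leap-day weekdays: 1832:Wed✓ 1836:Mon 1840:Sat 1844:Thu 1848:Tue 1852:Sun 1856:Fri 1860:Wed✓ 1864:Mon 1868:Sat 1872:Thu 1876:Tue 1880:Sun 1884:Fri 1888:Wed✓ 1892:Mon 1896:Sat 1904:Mon 1908:Sat 1912:Thu 1916:Tue 1920:Sun 1924:Fri 1928:Wed✓
Wednesday: 1832, 1860, 1888, 1928 → 4.

4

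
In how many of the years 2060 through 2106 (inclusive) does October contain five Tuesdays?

18

October has 31 days; it has five Tuesdays when Tuesday falls among the first (month-length − 28) days — i.e. when October 1 is one of Tuesday/Monday/Sunday.
October 1 by year: 2060:Fri 2061:Sat 2062:Sun✓ 2063:Mon✓ 2064:Wed 2065:Thu 2066:Fri 2067:Sat 2068:Mon✓ 2069:Tue✓ 2070:Wed 2071:Thu 2072:Sat 2073:Sun✓ 2074:Mon✓ …(17 more)… 2092:Wed 2093:Thu 2094:Fri 2095:Sat 2096:Mon✓ 2097:Tue✓ 2098:Wed 2099:Thu 2100:Fri 2101:Sat 2102:Sun✓ 2103:Mon✓ 2104:Wed 2105:Thu 2106:Fri
Years with five Tuesdays: 2062, 2063, 2068, 2069, 2073, 2074, 2075, 2079, 2080, 2084, 2085, 2086, 2090, 2091, 2096, 2097, 2102, 2103 → 18.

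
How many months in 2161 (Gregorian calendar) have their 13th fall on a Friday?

Check the 13th of each month of 2161: Jan 13: Tue, Feb 13: Fri, Mar 13: Fri, Apr 13: Mon, May 13: Wed, Jun 13: Sat, Jul 13: Mon, Aug 13: Thu, Sep 13: Sun, Oct 13: Tue, Nov 13: Fri, Dec 13: Sun.
Friday occurs in February, March, November — 3 months.

3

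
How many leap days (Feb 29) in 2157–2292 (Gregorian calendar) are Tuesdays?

4

Leap years in 2157–2292: 33 of them.
Feb 29 weekday advances by 5 (mod 7) from one leap year to the next four years later (or differs when a century non-leap intervenes).
Leap-day weekdays: 2160:Fri 2164:Wed 2168:Mon 2172:Sat 2176:Thu 2180:Tue✓ 2184:Sun 2188:Fri 2192:Wed 2196:Mon 2204:Wed 2208:Mon 2212:Sat …(7 more)… 2244:Thu 2248:Tue✓ 2252:Sun 2256:Fri 2260:Wed 2264:Mon 2268:Sat 2272:Thu 2276:Tue✓ 2280:Sun 2284:Fri 2288:Wed 2292:Mon
Tuesday: 2180, 2220, 2248, 2276 → 4.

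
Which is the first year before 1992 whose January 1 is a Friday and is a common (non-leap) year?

1982

Jan 1 advances by 2 weekdays after a leap year and by 1 after a common year.
1992: Jan 1 is Wednesday (leap).
1991: Tuesday
1990: Monday
1989: Sunday
1988: Friday (leap)
1987: Thursday
1986: Wednesday
1985: Tuesday
1984: Sunday (leap)
1983: Saturday
1982: Friday
1982 begins on a Friday and is a common year.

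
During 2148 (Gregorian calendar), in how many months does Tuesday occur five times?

5

A month of length L has five Tuesdays iff its first Tuesday is on day ≤ L−28 (so day 1–3 in a 31-day month, 1–2 in a 30-day month, day 1 in a leap February).
Checking each month of 2148: Jan starts Mon (31d) ✓; Feb starts Thu (29d); Mar starts Fri (31d); Apr starts Mon (30d) ✓; May starts Wed (31d); Jun starts Sat (30d); Jul starts Mon (31d) ✓; Aug starts Thu (31d); Sep starts Sun (30d); Oct starts Tue (31d) ✓; Nov starts Fri (30d); Dec starts Sun (31d) ✓.
Five-Tuesday months: January, April, July, October, December → 5.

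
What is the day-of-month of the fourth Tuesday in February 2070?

February 1, 2070 is a Saturday, so the first Tuesday is the 4th.
The fourth Tuesday is 4 + 21 = 25.

25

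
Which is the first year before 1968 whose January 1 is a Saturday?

1966

Jan 1 advances by 2 weekdays after a leap year and by 1 after a common year.
1968: Jan 1 is Monday (leap).
1967: Sunday
1966: Saturday
1966 begins on a Saturday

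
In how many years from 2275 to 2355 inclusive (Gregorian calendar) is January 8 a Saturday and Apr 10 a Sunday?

9

Check each year's weekday for January 8 and Apr 10:
  2275: Fri/Sat  2276: Sat/Mon  2277: Mon/Tue  2278: Tue/Wed  2279: Wed/Thu  2280: Thu/Sat  2281: Sat/Sun ✓  2282: Sun/Mon  2283: Mon/Tue  2284: Tue/Thu  2285: Thu/Fri  2286: Fri/Sat  2287: Sat/Sun ✓  2288: Sun/Tue  …(53 more)…  2342: Thu/Fri  2343: Fri/Sat  2344: Sat/Mon  2345: Mon/Tue  2346: Tue/Wed  2347: Wed/Thu  2348: Thu/Sat  2349: Sat/Sun ✓  2350: Sun/Mon  2351: Mon/Tue  2352: Tue/Thu  2353: Thu/Fri  2354: Fri/Sat  2355: Sat/Sun ✓
Both conditions hold in: 2281, 2287, 2298, 2310, 2321, 2327, 2338, 2349, 2355 — 9.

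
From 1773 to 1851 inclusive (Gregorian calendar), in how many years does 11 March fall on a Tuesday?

Track 11 March's weekday year by year (advancing +1, or +2 across a Feb 29):
  1773: Thu  1774: Fri (+1)  1775: Sat (+1)  1776: Mon (+2)  1777: Tue (+1) ✓
  1778: Wed (+1)  1779: Thu (+1)  1780: Sat (+2)  1781: Sun (+1)  1782: Mon (+1)
  1783: Tue (+1) ✓  1784: Thu (+2)  1785: Fri (+1)  1786: Sat (+1)  … (51 more years) …
  1838: Sun (+1)  1839: Mon (+1)  1840: Wed (+2)  1841: Thu (+1)  1842: Fri (+1)
  1843: Sat (+1)  1844: Mon (+2)  1845: Tue (+1) ✓  1846: Wed (+1)  1847: Thu (+1)
  1848: Sat (+2)  1849: Sun (+1)  1850: Mon (+1)  1851: Tue (+1) ✓
Tuesday years: 1777, 1783, 1788, 1794, 1800, 1806, 1817, 1823, 1828, 1834, 1845, 1851 — 12 in total.

12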